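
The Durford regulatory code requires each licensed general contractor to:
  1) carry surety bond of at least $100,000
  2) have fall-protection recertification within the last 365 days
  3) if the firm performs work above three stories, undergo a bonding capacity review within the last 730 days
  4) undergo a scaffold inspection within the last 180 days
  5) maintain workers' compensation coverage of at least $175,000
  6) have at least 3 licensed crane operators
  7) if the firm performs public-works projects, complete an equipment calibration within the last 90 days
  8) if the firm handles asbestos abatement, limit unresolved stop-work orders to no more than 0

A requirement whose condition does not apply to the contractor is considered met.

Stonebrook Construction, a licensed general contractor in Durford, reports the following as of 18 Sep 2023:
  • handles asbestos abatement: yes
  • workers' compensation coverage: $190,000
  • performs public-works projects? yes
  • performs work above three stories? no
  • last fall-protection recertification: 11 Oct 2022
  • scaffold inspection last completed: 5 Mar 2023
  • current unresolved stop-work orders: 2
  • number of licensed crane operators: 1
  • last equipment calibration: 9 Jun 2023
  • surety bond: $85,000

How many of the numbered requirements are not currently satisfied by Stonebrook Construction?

5

1. surety bond $85,000 < $100,000 → not met
2. fall-protection recertification 342 days ago vs limit 365 → met
3. condition 'performs work above three stories' does not hold → requirement n/a → met
4. scaffold inspection 197 days ago vs limit 180 → not met
5. workers' compensation coverage $190,000 ≥ $175,000 → met
6. licensed crane operators 1 < 3 → not met
7. condition 'performs public-works projects' holds; equipment calibration 101 days ago vs limit 90 → not met
8. condition 'handles asbestos abatement' holds; unresolved stop-work orders 2 > 0 → not met
Not met: 5 of 8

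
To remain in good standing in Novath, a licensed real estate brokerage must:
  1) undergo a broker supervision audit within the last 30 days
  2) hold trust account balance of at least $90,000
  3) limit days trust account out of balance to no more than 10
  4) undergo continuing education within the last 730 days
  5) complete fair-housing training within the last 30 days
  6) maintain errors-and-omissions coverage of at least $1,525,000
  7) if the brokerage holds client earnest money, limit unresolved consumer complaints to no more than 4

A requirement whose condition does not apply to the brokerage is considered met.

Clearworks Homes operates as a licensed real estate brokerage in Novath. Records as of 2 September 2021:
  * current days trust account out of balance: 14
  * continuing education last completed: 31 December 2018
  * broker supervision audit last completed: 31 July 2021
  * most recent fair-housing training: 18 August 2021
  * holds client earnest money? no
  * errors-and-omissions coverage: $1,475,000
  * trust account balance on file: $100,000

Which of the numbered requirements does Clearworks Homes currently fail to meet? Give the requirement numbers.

1. broker supervision audit 33 days ago vs limit 30 → not met
2. trust account balance $100,000 ≥ $90,000 → met
3. days trust account out of balance 14 > 10 → not met
4. continuing education 976 days ago vs limit 730 → not met
5. fair-housing training 15 days ago vs limit 30 → met
6. errors-and-omissions coverage $1,475,000 < $1,525,000 → not met
7. condition 'holds client earnest money' does not hold → requirement n/a → met
Not met: 1, 3, 4, 6

1, 3, 4, 6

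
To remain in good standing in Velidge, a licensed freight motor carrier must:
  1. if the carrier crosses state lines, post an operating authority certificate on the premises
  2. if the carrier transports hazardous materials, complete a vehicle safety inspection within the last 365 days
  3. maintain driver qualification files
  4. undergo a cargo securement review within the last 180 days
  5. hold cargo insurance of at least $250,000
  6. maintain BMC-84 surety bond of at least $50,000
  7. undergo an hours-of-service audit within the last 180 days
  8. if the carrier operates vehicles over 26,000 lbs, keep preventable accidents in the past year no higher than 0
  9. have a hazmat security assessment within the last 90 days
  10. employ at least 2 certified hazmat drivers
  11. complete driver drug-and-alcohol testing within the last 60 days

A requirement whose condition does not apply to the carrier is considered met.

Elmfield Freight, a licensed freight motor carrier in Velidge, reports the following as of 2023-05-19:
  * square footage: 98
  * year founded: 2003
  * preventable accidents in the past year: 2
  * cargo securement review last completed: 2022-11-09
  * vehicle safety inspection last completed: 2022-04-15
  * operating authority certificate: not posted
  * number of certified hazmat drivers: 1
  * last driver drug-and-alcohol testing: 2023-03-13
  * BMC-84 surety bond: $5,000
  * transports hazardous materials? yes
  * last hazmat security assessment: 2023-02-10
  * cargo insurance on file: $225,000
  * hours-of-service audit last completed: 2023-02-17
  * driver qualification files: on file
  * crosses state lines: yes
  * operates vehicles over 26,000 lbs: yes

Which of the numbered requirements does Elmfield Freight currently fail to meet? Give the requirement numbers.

1, 2, 4, 5, 6, 8, 9, 10, 11

1. condition 'crosses state lines' holds; operating authority certificate absent → not met
2. condition 'transports hazardous materials' holds; vehicle safety inspection 399 days ago vs limit 365 → not met
3. driver qualification files present → met
4. cargo securement review 191 days ago vs limit 180 → not met
5. cargo insurance $225,000 < $250,000 → not met
6. BMC-84 surety bond $5,000 < $50,000 → not met
7. hours-of-service audit 91 days ago vs limit 180 → met
8. condition 'operates vehicles over 26,000 lbs' holds; preventable accidents in the past year 2 > 0 → not met
9. hazmat security assessment 98 days ago vs limit 90 → not met
10. certified hazmat drivers 1 < 2 → not met
11. driver drug-and-alcohol testing 67 days ago vs limit 60 → not met
Not met: 1, 2, 4, 5, 6, 8, 9, 10, 11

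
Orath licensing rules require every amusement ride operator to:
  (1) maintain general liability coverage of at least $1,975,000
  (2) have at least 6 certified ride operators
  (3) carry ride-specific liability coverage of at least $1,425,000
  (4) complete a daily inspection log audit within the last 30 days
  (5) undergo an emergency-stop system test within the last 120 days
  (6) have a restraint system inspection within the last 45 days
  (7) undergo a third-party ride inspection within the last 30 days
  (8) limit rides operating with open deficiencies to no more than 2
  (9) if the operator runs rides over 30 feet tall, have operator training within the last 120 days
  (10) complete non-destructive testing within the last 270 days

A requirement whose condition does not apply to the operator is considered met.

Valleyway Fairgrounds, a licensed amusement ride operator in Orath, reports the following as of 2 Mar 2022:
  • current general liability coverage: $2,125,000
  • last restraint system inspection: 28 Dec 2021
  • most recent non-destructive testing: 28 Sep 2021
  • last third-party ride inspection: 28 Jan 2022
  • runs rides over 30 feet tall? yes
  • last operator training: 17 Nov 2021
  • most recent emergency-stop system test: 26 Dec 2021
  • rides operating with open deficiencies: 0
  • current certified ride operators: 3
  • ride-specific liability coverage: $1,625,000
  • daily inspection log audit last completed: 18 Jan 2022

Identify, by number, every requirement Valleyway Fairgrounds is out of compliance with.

1. general liability coverage $2,125,000 ≥ $1,975,000 → met
2. certified ride operators 3 < 6 → not met
3. ride-specific liability coverage $1,625,000 ≥ $1,425,000 → met
4. daily inspection log audit 43 days ago vs limit 30 → not met
5. emergency-stop system test 66 days ago vs limit 120 → met
6. restraint system inspection 64 days ago vs limit 45 → not met
7. third-party ride inspection 33 days ago vs limit 30 → not met
8. rides operating with open deficiencies 0 ≤ 2 → met
9. condition 'runs rides over 30 feet tall' holds; operator training 105 days ago vs limit 120 → met
10. non-destructive testing 155 days ago vs limit 270 → met
Not met: 2, 4, 6, 7

2, 4, 6, 7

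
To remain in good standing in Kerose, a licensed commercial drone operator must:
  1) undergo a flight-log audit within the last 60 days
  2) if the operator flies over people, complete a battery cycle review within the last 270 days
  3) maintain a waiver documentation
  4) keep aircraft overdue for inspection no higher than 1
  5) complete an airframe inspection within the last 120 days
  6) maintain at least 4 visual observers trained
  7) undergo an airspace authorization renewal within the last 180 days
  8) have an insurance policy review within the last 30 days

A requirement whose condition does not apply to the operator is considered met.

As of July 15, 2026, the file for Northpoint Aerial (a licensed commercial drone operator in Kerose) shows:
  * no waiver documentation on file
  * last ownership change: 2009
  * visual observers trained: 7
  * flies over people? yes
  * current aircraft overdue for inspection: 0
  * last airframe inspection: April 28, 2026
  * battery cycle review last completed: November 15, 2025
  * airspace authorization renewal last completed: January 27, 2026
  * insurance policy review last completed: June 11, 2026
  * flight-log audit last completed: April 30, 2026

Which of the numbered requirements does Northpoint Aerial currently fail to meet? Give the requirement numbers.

1. flight-log audit 76 days ago vs limit 60 → not met
2. condition 'flies over people' holds; battery cycle review 242 days ago vs limit 270 → met
3. waiver documentation absent → not met
4. aircraft overdue for inspection 0 ≤ 1 → met
5. airframe inspection 78 days ago vs limit 120 → met
6. visual observers trained 7 ≥ 4 → met
7. airspace authorization renewal 169 days ago vs limit 180 → met
8. insurance policy review 34 days ago vs limit 30 → not met
Not met: 1, 3, 8

1, 3, 8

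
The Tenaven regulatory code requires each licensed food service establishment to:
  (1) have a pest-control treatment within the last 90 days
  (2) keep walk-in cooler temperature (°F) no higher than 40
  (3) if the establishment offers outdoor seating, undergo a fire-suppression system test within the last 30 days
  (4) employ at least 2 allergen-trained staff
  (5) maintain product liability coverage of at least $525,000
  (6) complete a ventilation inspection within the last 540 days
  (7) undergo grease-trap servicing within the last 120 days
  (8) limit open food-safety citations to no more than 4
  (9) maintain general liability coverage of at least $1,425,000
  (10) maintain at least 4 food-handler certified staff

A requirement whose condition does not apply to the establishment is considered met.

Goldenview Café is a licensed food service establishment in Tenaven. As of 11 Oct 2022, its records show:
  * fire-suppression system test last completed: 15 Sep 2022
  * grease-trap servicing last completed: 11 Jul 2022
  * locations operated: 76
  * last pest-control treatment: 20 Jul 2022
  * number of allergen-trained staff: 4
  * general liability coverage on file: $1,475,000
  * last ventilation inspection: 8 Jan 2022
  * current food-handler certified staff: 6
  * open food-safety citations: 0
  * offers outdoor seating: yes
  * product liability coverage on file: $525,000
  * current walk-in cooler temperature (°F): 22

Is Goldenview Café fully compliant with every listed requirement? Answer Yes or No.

1. pest-control treatment 83 days ago vs limit 90 → met
2. walk-in cooler temperature (°F) 22 ≤ 40 → met
3. condition 'offers outdoor seating' holds; fire-suppression system test 26 days ago vs limit 30 → met
4. allergen-trained staff 4 ≥ 2 → met
5. product liability coverage $525,000 ≥ $525,000 → met
6. ventilation inspection 276 days ago vs limit 540 → met
7. grease-trap servicing 92 days ago vs limit 120 → met
8. open food-safety citations 0 ≤ 4 → met
9. general liability coverage $1,475,000 ≥ $1,425,000 → met
10. food-handler certified staff 6 ≥ 4 → met
All met.

Yes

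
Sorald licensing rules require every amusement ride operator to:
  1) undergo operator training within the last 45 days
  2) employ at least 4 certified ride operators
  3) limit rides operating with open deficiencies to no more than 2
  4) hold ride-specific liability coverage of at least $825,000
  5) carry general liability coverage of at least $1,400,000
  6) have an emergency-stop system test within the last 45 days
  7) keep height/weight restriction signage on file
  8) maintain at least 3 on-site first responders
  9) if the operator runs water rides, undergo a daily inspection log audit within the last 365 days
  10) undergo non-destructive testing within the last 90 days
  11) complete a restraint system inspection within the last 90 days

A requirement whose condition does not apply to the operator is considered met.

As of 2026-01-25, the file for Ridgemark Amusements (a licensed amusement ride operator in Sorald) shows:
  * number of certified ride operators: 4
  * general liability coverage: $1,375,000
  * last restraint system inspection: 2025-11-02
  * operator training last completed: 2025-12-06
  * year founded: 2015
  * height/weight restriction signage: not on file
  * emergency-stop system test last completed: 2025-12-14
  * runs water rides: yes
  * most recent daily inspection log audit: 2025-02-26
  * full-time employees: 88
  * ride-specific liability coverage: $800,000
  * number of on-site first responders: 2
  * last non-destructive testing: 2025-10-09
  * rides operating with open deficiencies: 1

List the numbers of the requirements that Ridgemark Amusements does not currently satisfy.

1, 4, 5, 7, 8, 10

1. operator training 50 days ago vs limit 45 → not met
2. certified ride operators 4 ≥ 4 → met
3. rides operating with open deficiencies 1 ≤ 2 → met
4. ride-specific liability coverage $800,000 < $825,000 → not met
5. general liability coverage $1,375,000 < $1,400,000 → not met
6. emergency-stop system test 42 days ago vs limit 45 → met
7. height/weight restriction signage absent → not met
8. on-site first responders 2 < 3 → not met
9. condition 'runs water rides' holds; daily inspection log audit 333 days ago vs limit 365 → met
10. non-destructive testing 108 days ago vs limit 90 → not met
11. restraint system inspection 84 days ago vs limit 90 → met
Not met: 1, 4, 5, 7, 8, 10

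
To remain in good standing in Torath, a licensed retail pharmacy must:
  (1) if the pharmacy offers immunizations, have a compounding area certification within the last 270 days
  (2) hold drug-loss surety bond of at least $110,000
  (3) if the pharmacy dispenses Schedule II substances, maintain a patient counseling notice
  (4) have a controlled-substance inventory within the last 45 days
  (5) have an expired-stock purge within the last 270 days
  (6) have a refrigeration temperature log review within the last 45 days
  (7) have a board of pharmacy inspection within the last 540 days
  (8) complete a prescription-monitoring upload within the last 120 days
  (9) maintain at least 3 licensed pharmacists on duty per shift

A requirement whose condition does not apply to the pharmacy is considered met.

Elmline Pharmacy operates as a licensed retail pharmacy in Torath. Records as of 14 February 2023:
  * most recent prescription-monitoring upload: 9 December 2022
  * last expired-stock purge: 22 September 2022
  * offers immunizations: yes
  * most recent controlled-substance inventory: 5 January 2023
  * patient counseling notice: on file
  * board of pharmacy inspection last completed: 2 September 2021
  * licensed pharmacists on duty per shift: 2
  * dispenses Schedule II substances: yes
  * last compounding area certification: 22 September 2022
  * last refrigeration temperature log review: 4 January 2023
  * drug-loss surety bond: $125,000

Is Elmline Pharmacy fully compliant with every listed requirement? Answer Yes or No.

1. condition 'offers immunizations' holds; compounding area certification 145 days ago vs limit 270 → met
2. drug-loss surety bond $125,000 ≥ $110,000 → met
3. condition 'dispenses Schedule II substances' holds; patient counseling notice present → met
4. controlled-substance inventory 40 days ago vs limit 45 → met
5. expired-stock purge 145 days ago vs limit 270 → met
6. refrigeration temperature log review 41 days ago vs limit 45 → met
7. board of pharmacy inspection 530 days ago vs limit 540 → met
8. prescription-monitoring upload 67 days ago vs limit 120 → met
9. licensed pharmacists on duty per shift 2 < 3 → not met
Not met: 9

No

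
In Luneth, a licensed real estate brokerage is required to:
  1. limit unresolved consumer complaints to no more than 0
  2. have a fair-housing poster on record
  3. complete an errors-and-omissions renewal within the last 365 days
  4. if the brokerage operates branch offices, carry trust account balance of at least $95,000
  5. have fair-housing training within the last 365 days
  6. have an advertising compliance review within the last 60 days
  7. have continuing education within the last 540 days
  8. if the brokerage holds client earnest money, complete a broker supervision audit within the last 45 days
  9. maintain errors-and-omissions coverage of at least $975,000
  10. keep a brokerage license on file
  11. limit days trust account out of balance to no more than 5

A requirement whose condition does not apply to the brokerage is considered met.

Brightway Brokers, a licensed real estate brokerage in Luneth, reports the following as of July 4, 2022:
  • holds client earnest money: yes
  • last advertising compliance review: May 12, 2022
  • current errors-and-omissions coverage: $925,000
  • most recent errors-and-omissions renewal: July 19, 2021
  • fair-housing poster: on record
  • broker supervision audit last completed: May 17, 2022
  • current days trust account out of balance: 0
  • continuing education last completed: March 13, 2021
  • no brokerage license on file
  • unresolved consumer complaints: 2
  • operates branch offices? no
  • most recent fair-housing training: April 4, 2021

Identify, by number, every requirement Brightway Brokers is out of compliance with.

1, 5, 8, 9, 10

1. unresolved consumer complaints 2 > 0 → not met
2. fair-housing poster present → met
3. errors-and-omissions renewal 350 days ago vs limit 365 → met
4. condition 'operates branch offices' does not hold → requirement n/a → met
5. fair-housing training 456 days ago vs limit 365 → not met
6. advertising compliance review 53 days ago vs limit 60 → met
7. continuing education 478 days ago vs limit 540 → met
8. condition 'holds client earnest money' holds; broker supervision audit 48 days ago vs limit 45 → not met
9. errors-and-omissions coverage $925,000 < $975,000 → not met
10. brokerage license absent → not met
11. days trust account out of balance 0 ≤ 5 → met
Not met: 1, 5, 8, 9, 10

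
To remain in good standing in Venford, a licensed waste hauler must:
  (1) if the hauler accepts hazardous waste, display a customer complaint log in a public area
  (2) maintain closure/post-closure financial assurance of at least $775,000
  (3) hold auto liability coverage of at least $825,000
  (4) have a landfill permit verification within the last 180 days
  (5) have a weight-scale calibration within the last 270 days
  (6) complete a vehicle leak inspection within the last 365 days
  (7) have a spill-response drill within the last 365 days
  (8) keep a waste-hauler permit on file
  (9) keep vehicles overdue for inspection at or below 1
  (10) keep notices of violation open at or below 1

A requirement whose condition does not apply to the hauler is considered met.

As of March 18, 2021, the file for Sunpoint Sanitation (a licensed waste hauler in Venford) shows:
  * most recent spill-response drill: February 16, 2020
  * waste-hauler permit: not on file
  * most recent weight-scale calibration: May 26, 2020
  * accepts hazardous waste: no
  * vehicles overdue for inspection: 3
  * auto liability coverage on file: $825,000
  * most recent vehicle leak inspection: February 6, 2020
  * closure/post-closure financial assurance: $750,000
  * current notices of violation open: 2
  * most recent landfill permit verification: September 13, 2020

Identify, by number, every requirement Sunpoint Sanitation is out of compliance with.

1. condition 'accepts hazardous waste' does not hold → requirement n/a → met
2. closure/post-closure financial assurance $750,000 < $775,000 → not met
3. auto liability coverage $825,000 ≥ $825,000 → met
4. landfill permit verification 186 days ago vs limit 180 → not met
5. weight-scale calibration 296 days ago vs limit 270 → not met
6. vehicle leak inspection 406 days ago vs limit 365 → not met
7. spill-response drill 396 days ago vs limit 365 → not met
8. waste-hauler permit absent → not met
9. vehicles overdue for inspection 3 > 1 → not met
10. notices of violation open 2 > 1 → not met
Not met: 2, 4, 5, 6, 7, 8, 9, 10

2, 4, 5, 6, 7, 8, 9, 10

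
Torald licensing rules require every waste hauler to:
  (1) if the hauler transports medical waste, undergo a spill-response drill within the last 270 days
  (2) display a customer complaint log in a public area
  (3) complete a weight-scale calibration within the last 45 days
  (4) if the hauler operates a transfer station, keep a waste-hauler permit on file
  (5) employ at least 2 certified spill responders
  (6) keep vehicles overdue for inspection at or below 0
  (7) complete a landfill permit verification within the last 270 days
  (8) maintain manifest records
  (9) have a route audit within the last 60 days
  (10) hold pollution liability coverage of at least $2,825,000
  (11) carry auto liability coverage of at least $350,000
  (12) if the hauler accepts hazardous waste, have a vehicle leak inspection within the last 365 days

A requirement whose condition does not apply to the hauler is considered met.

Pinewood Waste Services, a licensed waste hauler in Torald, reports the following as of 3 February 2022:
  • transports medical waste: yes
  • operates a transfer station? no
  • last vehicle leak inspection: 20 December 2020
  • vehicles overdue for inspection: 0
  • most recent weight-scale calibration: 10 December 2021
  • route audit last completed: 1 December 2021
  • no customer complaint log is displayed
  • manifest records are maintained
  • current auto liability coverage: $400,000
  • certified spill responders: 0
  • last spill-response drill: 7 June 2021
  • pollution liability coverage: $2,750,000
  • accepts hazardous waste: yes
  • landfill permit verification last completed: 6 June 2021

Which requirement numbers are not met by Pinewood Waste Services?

2, 3, 5, 9, 10, 12

1. condition 'transports medical waste' holds; spill-response drill 241 days ago vs limit 270 → met
2. customer complaint log absent → not met
3. weight-scale calibration 55 days ago vs limit 45 → not met
4. condition 'operates a transfer station' does not hold → requirement n/a → met
5. certified spill responders 0 < 2 → not met
6. vehicles overdue for inspection 0 ≤ 0 → met
7. landfill permit verification 242 days ago vs limit 270 → met
8. manifest records present → met
9. route audit 64 days ago vs limit 60 → not met
10. pollution liability coverage $2,750,000 < $2,825,000 → not met
11. auto liability coverage $400,000 ≥ $350,000 → met
12. condition 'accepts hazardous waste' holds; vehicle leak inspection 410 days ago vs limit 365 → not met
Not met: 2, 3, 5, 9, 10, 12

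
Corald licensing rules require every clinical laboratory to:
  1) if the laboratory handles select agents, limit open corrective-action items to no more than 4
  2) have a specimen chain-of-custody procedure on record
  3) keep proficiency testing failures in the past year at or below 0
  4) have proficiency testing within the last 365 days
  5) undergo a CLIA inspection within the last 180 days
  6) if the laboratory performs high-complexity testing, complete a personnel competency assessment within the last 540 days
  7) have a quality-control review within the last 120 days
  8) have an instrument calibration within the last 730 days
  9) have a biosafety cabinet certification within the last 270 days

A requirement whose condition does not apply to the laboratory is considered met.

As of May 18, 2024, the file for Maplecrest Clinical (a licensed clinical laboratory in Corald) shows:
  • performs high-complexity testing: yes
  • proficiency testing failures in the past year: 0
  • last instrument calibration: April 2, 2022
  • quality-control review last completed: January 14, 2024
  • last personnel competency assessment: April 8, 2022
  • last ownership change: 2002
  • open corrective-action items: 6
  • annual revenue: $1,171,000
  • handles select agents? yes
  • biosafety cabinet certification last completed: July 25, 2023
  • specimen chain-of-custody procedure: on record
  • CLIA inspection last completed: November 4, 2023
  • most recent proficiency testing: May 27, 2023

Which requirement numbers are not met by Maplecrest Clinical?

1, 5, 6, 7, 8, 9

1. condition 'handles select agents' holds; open corrective-action items 6 > 4 → not met
2. specimen chain-of-custody procedure present → met
3. proficiency testing failures in the past year 0 ≤ 0 → met
4. proficiency testing 357 days ago vs limit 365 → met
5. CLIA inspection 196 days ago vs limit 180 → not met
6. condition 'performs high-complexity testing' holds; personnel competency assessment 771 days ago vs limit 540 → not met
7. quality-control review 125 days ago vs limit 120 → not met
8. instrument calibration 777 days ago vs limit 730 → not met
9. biosafety cabinet certification 298 days ago vs limit 270 → not met
Not met: 1, 5, 6, 7, 8, 9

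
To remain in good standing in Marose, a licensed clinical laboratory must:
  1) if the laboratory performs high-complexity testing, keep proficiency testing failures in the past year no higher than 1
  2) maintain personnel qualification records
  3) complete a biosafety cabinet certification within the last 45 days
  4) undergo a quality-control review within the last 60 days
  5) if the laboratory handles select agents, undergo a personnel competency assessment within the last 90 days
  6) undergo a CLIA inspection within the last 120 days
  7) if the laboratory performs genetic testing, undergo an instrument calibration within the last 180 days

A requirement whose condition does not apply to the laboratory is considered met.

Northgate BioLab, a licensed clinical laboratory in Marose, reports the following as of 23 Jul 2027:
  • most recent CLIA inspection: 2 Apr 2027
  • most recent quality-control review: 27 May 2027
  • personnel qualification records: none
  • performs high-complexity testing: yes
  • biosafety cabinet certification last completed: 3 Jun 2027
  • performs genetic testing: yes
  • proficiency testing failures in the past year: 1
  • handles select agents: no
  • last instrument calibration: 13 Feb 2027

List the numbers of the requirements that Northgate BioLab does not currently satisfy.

2, 3

1. condition 'performs high-complexity testing' holds; proficiency testing failures in the past year 1 ≤ 1 → met
2. personnel qualification records absent → not met
3. biosafety cabinet certification 50 days ago vs limit 45 → not met
4. quality-control review 57 days ago vs limit 60 → met
5. condition 'handles select agents' does not hold → requirement n/a → met
6. CLIA inspection 112 days ago vs limit 120 → met
7. condition 'performs genetic testing' holds; instrument calibration 160 days ago vs limit 180 → met
Not met: 2, 3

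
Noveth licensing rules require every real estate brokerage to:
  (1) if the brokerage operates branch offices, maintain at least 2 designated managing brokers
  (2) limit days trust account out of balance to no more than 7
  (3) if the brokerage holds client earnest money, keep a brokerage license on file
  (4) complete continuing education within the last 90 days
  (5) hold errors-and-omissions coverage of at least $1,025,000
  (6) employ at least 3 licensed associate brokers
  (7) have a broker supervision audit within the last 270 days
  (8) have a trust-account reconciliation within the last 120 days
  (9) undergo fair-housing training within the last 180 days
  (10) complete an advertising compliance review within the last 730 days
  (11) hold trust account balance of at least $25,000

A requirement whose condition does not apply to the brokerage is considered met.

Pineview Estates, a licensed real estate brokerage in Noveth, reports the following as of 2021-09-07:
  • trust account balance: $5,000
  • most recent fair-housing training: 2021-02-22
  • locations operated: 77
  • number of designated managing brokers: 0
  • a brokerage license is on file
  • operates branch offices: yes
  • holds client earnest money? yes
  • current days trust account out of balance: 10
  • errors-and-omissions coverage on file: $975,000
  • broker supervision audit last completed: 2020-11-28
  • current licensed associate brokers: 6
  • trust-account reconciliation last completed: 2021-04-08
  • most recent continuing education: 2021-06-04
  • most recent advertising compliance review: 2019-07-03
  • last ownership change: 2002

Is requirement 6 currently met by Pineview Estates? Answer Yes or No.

Yes

6. licensed associate brokers 6 ≥ 3 → met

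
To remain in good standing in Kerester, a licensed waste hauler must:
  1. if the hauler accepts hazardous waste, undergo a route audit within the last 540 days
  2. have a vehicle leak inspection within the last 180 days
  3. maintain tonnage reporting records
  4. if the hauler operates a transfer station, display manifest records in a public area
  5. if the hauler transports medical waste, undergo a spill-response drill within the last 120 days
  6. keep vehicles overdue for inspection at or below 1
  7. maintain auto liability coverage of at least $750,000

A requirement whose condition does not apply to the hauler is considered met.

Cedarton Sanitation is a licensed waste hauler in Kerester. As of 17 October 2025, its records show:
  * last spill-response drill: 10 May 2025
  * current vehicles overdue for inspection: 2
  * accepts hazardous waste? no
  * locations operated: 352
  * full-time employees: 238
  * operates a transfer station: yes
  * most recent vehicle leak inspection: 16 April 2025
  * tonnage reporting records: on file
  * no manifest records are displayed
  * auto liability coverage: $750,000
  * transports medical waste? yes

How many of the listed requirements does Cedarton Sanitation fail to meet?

1. condition 'accepts hazardous waste' does not hold → requirement n/a → met
2. vehicle leak inspection 184 days ago vs limit 180 → not met
3. tonnage reporting records present → met
4. condition 'operates a transfer station' holds; manifest records absent → not met
5. condition 'transports medical waste' holds; spill-response drill 160 days ago vs limit 120 → not met
6. vehicles overdue for inspection 2 > 1 → not met
7. auto liability coverage $750,000 ≥ $750,000 → met
Not met: 4 of 7

4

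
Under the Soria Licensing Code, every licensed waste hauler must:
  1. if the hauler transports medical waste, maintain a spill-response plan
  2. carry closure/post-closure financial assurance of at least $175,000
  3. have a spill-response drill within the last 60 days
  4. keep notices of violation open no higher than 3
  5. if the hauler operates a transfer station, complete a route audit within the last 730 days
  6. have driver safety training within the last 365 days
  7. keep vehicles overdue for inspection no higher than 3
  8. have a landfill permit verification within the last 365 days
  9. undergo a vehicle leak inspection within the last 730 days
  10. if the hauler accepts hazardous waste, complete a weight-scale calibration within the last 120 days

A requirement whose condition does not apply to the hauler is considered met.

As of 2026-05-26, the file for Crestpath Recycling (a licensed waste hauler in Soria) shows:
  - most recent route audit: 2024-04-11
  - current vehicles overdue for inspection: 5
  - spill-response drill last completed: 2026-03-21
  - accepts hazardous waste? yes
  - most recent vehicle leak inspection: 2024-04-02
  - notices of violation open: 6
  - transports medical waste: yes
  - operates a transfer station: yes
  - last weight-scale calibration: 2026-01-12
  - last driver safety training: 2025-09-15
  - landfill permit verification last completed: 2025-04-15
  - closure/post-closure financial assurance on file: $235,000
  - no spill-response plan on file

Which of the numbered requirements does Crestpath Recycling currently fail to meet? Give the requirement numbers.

1. condition 'transports medical waste' holds; spill-response plan absent → not met
2. closure/post-closure financial assurance $235,000 ≥ $175,000 → met
3. spill-response drill 66 days ago vs limit 60 → not met
4. notices of violation open 6 > 3 → not met
5. condition 'operates a transfer station' holds; route audit 775 days ago vs limit 730 → not met
6. driver safety training 253 days ago vs limit 365 → met
7. vehicles overdue for inspection 5 > 3 → not met
8. landfill permit verification 406 days ago vs limit 365 → not met
9. vehicle leak inspection 784 days ago vs limit 730 → not met
10. condition 'accepts hazardous waste' holds; weight-scale calibration 134 days ago vs limit 120 → not met
Not met: 1, 3, 4, 5, 7, 8, 9, 10

1, 3, 4, 5, 7, 8, 9, 10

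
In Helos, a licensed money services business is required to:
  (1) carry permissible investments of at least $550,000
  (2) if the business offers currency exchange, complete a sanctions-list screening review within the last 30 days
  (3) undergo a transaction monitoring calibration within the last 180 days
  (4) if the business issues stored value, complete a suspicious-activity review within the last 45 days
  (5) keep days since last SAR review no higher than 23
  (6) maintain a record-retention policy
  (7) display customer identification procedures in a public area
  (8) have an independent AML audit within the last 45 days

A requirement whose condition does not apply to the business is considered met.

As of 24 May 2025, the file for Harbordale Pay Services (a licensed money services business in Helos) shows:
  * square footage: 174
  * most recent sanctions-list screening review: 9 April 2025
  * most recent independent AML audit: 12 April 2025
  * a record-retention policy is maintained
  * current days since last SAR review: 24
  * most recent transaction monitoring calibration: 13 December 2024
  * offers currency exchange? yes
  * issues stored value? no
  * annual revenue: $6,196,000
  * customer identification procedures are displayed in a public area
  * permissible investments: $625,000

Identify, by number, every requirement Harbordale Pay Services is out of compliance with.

1. permissible investments $625,000 ≥ $550,000 → met
2. condition 'offers currency exchange' holds; sanctions-list screening review 45 days ago vs limit 30 → not met
3. transaction monitoring calibration 162 days ago vs limit 180 → met
4. condition 'issues stored value' does not hold → requirement n/a → met
5. days since last SAR review 24 > 23 → not met
6. record-retention policy present → met
7. customer identification procedures present → met
8. independent AML audit 42 days ago vs limit 45 → met
Not met: 2, 5

2, 5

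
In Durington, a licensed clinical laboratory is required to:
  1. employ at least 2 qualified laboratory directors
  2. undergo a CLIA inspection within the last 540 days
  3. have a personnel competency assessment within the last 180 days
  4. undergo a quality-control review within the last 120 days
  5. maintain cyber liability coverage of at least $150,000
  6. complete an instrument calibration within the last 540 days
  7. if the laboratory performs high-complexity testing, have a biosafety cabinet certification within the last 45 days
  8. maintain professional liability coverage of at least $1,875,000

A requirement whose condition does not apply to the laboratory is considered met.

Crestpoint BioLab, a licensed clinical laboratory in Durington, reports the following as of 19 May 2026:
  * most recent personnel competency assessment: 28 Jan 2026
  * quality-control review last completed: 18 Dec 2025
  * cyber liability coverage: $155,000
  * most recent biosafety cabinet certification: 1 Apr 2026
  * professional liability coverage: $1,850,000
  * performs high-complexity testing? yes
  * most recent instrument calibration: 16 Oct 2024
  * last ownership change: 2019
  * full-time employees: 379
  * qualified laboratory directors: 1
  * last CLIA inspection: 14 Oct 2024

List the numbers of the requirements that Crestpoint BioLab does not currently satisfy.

1. qualified laboratory directors 1 < 2 → not met
2. CLIA inspection 582 days ago vs limit 540 → not met
3. personnel competency assessment 111 days ago vs limit 180 → met
4. quality-control review 152 days ago vs limit 120 → not met
5. cyber liability coverage $155,000 ≥ $150,000 → met
6. instrument calibration 580 days ago vs limit 540 → not met
7. condition 'performs high-complexity testing' holds; biosafety cabinet certification 48 days ago vs limit 45 → not met
8. professional liability coverage $1,850,000 < $1,875,000 → not met
Not met: 1, 2, 4, 6, 7, 8

1, 2, 4, 6, 7, 8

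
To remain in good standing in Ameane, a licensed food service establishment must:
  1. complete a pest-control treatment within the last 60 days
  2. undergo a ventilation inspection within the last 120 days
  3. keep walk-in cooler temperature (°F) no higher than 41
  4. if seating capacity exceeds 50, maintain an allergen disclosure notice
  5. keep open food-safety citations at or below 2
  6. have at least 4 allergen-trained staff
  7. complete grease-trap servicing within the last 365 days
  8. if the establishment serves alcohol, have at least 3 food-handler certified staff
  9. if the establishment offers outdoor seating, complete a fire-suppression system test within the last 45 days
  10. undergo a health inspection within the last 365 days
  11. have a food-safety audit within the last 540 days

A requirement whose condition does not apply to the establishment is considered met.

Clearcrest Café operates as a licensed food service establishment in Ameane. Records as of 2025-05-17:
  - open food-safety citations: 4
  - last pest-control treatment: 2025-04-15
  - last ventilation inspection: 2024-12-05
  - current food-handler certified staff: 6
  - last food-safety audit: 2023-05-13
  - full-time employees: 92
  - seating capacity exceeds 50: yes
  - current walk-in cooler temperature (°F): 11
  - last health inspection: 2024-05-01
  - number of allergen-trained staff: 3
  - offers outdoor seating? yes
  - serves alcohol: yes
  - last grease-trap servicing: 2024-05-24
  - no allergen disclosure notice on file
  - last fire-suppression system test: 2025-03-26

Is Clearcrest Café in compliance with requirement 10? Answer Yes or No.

10. health inspection 381 days ago vs limit 365 → not met

No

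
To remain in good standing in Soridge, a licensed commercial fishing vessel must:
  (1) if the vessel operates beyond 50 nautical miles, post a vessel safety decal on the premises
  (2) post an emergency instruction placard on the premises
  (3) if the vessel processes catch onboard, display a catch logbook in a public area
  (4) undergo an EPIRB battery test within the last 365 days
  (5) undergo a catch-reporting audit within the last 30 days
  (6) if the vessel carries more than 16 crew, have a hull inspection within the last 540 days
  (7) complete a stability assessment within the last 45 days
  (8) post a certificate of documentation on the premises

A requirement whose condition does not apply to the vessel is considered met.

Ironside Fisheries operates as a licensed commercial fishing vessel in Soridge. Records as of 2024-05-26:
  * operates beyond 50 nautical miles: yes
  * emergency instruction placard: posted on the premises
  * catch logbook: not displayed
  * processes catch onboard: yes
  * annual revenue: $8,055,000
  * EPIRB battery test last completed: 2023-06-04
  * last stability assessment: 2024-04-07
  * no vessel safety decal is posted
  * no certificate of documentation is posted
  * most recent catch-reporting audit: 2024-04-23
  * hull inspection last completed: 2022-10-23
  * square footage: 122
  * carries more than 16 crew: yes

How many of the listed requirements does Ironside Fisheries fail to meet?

6

1. condition 'operates beyond 50 nautical miles' holds; vessel safety decal absent → not met
2. emergency instruction placard present → met
3. condition 'processes catch onboard' holds; catch logbook absent → not met
4. EPIRB battery test 357 days ago vs limit 365 → met
5. catch-reporting audit 33 days ago vs limit 30 → not met
6. condition 'carries more than 16 crew' holds; hull inspection 581 days ago vs limit 540 → not met
7. stability assessment 49 days ago vs limit 45 → not met
8. certificate of documentation absent → not met
Not met: 6 of 8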